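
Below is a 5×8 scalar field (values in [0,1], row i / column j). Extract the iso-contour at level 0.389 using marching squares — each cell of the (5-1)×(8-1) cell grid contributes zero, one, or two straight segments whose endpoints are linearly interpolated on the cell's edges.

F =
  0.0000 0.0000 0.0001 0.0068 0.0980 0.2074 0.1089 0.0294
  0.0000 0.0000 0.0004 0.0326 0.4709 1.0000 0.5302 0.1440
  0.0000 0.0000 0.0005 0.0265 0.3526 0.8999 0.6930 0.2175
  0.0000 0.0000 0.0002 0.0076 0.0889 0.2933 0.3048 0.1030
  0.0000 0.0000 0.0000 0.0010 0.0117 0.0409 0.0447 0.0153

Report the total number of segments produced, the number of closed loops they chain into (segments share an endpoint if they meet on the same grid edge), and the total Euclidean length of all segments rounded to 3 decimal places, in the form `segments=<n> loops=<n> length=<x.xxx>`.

cell (0,3): code 0100 → (0.780,4.000)–(1.000,3.813)
cell (0,4): code 1100 → (0.229,5.000)–(0.780,4.000)
cell (0,5): code 1100 → (0.665,6.000)–(0.229,5.000)
cell (0,6): code 1000 → (1.000,6.366)–(0.665,6.000)
cell (1,3): code 0010 → (1.000,3.813)–(1.692,4.000)
cell (1,4): code 0111 → (1.692,4.000)–(2.000,4.067)
cell (1,6): code 1001 → (2.000,6.639)–(1.000,6.366)
cell (2,4): code 0010 → (2.000,4.067)–(2.842,5.000)
cell (2,5): code 0011 → (2.842,5.000)–(2.783,6.000)
cell (2,6): code 0001 → (2.783,6.000)–(2.000,6.639)
total: 10 segments, chained into 1 closed loop(s), length Σ = 8.355658

segments=10 loops=1 length=8.356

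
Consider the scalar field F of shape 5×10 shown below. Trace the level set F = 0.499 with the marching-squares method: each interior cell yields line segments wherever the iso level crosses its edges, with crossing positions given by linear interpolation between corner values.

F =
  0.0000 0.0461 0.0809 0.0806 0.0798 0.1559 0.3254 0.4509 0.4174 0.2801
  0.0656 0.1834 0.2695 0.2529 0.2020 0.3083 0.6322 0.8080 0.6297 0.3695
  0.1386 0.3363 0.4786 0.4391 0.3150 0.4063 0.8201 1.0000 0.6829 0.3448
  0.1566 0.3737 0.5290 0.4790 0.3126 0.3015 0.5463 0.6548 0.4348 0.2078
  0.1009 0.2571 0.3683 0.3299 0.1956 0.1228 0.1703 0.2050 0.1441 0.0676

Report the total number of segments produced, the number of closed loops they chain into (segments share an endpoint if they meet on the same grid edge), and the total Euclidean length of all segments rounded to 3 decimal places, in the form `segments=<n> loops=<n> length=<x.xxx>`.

segments=16 loops=2 length=12.455

cell (0,5): code 0100 → (0.566,6.000)–(1.000,5.589)
cell (0,6): code 1100 → (0.135,7.000)–(0.566,6.000)
cell (0,7): code 1100 → (0.384,8.000)–(0.135,7.000)
cell (0,8): code 1000 → (1.000,8.502)–(0.384,8.000)
cell (1,5): code 0110 → (1.000,5.589)–(2.000,5.224)
cell (1,8): code 1001 → (2.000,8.544)–(1.000,8.502)
cell (2,1): code 0100 → (2.405,2.000)–(3.000,1.807)
cell (2,2): code 1000 → (3.000,2.600)–(2.405,2.000)
cell (2,5): code 0110 → (2.000,5.224)–(3.000,5.807)
cell (2,7): code 1011 → (3.000,7.708)–(2.741,8.000)
cell (2,8): code 0001 → (2.741,8.000)–(2.000,8.544)
cell (3,1): code 0010 → (3.000,1.807)–(3.187,2.000)
cell (3,2): code 0001 → (3.187,2.000)–(3.000,2.600)
cell (3,5): code 0010 → (3.000,5.807)–(3.126,6.000)
cell (3,6): code 0011 → (3.126,6.000)–(3.346,7.000)
cell (3,7): code 0001 → (3.346,7.000)–(3.000,7.708)
total: 16 segments, chained into 2 closed loop(s), length Σ = 12.455307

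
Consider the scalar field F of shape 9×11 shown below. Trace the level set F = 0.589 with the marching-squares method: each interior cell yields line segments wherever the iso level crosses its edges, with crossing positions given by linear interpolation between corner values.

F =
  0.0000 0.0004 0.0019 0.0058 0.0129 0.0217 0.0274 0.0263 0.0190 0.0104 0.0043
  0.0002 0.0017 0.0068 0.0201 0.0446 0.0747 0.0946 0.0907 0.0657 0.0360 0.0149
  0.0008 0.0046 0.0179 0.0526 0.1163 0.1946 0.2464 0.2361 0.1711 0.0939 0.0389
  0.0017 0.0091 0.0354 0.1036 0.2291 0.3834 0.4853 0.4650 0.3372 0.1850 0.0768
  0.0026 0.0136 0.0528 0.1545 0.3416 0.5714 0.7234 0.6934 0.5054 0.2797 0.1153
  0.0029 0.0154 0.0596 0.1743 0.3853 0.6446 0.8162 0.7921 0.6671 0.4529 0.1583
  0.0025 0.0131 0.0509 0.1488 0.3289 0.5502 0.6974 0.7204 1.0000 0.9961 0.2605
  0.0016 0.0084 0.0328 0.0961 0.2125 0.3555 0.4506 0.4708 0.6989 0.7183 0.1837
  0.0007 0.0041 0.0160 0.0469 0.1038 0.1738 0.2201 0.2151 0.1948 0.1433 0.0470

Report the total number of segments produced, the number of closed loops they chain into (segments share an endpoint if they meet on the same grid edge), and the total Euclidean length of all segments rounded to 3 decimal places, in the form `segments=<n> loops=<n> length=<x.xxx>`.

segments=18 loops=1 length=13.317

cell (3,5): code 0100 → (3.436,6.000)–(4.000,5.116)
cell (3,6): code 1100 → (3.543,7.000)–(3.436,6.000)
cell (3,7): code 1000 → (4.000,7.555)–(3.543,7.000)
cell (4,4): code 0100 → (4.240,5.000)–(5.000,4.786)
cell (4,5): code 1110 → (4.000,5.116)–(4.240,5.000)
cell (4,7): code 1101 → (4.517,8.000)–(4.000,7.555)
cell (4,8): code 1000 → (5.000,8.365)–(4.517,8.000)
cell (5,4): code 0010 → (5.000,4.786)–(5.589,5.000)
cell (5,5): code 0111 → (5.589,5.000)–(6.000,5.264)
cell (5,8): code 1101 → (5.251,9.000)–(5.000,8.365)
cell (5,9): code 1000 → (6.000,9.553)–(5.251,9.000)
cell (6,5): code 0010 → (6.000,5.264)–(6.439,6.000)
cell (6,6): code 0011 → (6.439,6.000)–(6.526,7.000)
cell (6,7): code 0111 → (6.526,7.000)–(7.000,7.518)
cell (6,9): code 1001 → (7.000,9.242)–(6.000,9.553)
cell (7,7): code 0010 → (7.000,7.518)–(7.218,8.000)
cell (7,8): code 0011 → (7.218,8.000)–(7.225,9.000)
cell (7,9): code 0001 → (7.225,9.000)–(7.000,9.242)
total: 18 segments, chained into 1 closed loop(s), length Σ = 13.316701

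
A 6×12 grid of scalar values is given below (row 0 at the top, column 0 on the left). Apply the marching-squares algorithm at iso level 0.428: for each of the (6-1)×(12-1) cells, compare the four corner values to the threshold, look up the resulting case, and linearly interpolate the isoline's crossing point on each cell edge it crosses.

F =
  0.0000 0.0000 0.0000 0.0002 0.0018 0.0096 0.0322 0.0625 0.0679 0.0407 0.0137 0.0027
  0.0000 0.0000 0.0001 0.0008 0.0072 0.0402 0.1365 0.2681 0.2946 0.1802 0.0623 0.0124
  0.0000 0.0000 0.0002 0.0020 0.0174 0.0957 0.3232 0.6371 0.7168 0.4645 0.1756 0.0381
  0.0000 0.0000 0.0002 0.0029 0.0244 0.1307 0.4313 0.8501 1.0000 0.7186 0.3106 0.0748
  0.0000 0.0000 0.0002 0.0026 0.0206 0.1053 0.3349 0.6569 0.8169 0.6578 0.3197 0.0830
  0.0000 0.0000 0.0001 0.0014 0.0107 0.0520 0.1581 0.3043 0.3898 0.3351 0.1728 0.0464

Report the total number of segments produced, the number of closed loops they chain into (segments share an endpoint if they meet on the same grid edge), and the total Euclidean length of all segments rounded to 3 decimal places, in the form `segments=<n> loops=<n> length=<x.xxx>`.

cell (1,6): code 0100 → (1.433,7.000)–(2.000,6.334)
cell (1,7): code 1100 → (1.316,8.000)–(1.433,7.000)
cell (1,8): code 1100 → (1.872,9.000)–(1.316,8.000)
cell (1,9): code 1000 → (2.000,9.126)–(1.872,9.000)
cell (2,5): code 0100 → (2.969,6.000)–(3.000,5.989)
cell (2,6): code 1110 → (2.000,6.334)–(2.969,6.000)
cell (2,9): code 1001 → (3.000,9.712)–(2.000,9.126)
cell (3,5): code 0010 → (3.000,5.989)–(3.034,6.000)
cell (3,6): code 0111 → (3.034,6.000)–(4.000,6.289)
cell (3,9): code 1001 → (4.000,9.680)–(3.000,9.712)
cell (4,6): code 0010 → (4.000,6.289)–(4.649,7.000)
cell (4,7): code 0011 → (4.649,7.000)–(4.911,8.000)
cell (4,8): code 0011 → (4.911,8.000)–(4.712,9.000)
cell (4,9): code 0001 → (4.712,9.000)–(4.000,9.680)
total: 14 segments, chained into 1 closed loop(s), length Σ = 11.467145

segments=14 loops=1 length=11.467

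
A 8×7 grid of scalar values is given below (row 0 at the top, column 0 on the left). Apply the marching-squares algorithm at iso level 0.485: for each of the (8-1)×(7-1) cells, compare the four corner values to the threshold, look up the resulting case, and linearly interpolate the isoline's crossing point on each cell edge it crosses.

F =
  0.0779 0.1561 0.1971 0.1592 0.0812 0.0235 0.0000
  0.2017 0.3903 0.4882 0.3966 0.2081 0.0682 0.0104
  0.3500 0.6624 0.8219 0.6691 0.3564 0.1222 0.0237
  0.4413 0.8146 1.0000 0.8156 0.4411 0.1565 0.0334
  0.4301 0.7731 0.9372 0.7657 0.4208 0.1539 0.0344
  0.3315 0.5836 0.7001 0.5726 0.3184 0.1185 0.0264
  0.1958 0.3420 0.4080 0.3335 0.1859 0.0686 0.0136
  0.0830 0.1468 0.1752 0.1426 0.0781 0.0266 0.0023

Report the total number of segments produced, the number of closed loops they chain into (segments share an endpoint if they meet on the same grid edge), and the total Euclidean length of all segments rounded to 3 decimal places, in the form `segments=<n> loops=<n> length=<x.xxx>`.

cell (0,1): code 0100 → (0.989,2.000)–(1.000,1.967)
cell (0,2): code 1000 → (1.000,2.035)–(0.989,2.000)
cell (1,0): code 0100 → (1.348,1.000)–(2.000,0.432)
cell (1,1): code 1110 → (1.000,1.967)–(1.348,1.000)
cell (1,2): code 1101 → (1.324,3.000)–(1.000,2.035)
cell (1,3): code 1000 → (2.000,3.589)–(1.324,3.000)
cell (2,0): code 0110 → (2.000,0.432)–(3.000,0.117)
cell (2,3): code 1001 → (3.000,3.883)–(2.000,3.589)
cell (3,0): code 0110 → (3.000,0.117)–(4.000,0.160)
cell (3,3): code 1001 → (4.000,3.814)–(3.000,3.883)
cell (4,0): code 0110 → (4.000,0.160)–(5.000,0.609)
cell (4,3): code 1001 → (5.000,3.345)–(4.000,3.814)
cell (5,0): code 0010 → (5.000,0.609)–(5.408,1.000)
cell (5,1): code 0011 → (5.408,1.000)–(5.736,2.000)
cell (5,2): code 0011 → (5.736,2.000)–(5.366,3.000)
cell (5,3): code 0001 → (5.366,3.000)–(5.000,3.345)
total: 16 segments, chained into 1 closed loop(s), length Σ = 13.359813

segments=16 loops=1 length=13.360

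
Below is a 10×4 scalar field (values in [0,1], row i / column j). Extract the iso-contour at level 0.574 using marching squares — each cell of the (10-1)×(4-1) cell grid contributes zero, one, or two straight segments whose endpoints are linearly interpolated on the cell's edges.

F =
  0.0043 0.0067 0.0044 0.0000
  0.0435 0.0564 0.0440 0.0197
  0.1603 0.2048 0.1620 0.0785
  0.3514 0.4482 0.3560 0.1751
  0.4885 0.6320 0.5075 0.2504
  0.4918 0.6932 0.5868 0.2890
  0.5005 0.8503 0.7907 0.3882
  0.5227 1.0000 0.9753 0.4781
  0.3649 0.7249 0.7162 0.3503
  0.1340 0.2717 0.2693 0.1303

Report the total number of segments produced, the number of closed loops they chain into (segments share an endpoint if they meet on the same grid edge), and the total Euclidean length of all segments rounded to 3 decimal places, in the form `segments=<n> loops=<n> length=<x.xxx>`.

cell (3,0): code 0100 → (3.684,1.000)–(4.000,0.596)
cell (3,1): code 1000 → (4.000,1.466)–(3.684,1.000)
cell (4,0): code 0110 → (4.000,0.596)–(5.000,0.408)
cell (4,1): code 1101 → (4.839,2.000)–(4.000,1.466)
cell (4,2): code 1000 → (5.000,2.043)–(4.839,2.000)
cell (5,0): code 0110 → (5.000,0.408)–(6.000,0.210)
cell (5,2): code 1001 → (6.000,2.538)–(5.000,2.043)
cell (6,0): code 0110 → (6.000,0.210)–(7.000,0.107)
cell (6,2): code 1001 → (7.000,2.807)–(6.000,2.538)
cell (7,0): code 0110 → (7.000,0.107)–(8.000,0.581)
cell (7,2): code 1001 → (8.000,2.389)–(7.000,2.807)
cell (8,0): code 0010 → (8.000,0.581)–(8.333,1.000)
cell (8,1): code 0011 → (8.333,1.000)–(8.318,2.000)
cell (8,2): code 0001 → (8.318,2.000)–(8.000,2.389)
total: 14 segments, chained into 1 closed loop(s), length Σ = 11.658451

segments=14 loops=1 length=11.658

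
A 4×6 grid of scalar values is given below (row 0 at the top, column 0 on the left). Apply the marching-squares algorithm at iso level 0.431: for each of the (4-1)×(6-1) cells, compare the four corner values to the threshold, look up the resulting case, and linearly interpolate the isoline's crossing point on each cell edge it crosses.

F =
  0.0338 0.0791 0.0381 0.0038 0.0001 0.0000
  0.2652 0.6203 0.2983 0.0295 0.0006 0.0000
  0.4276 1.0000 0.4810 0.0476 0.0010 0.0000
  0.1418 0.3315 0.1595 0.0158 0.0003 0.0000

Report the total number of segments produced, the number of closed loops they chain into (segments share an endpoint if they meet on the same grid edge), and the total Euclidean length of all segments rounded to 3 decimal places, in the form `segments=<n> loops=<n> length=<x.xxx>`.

cell (0,0): code 0100 → (0.650,1.000)–(1.000,0.467)
cell (0,1): code 1000 → (1.000,1.588)–(0.650,1.000)
cell (1,0): code 0110 → (1.000,0.467)–(2.000,0.006)
cell (1,1): code 1101 → (1.726,2.000)–(1.000,1.588)
cell (1,2): code 1000 → (2.000,2.115)–(1.726,2.000)
cell (2,0): code 0010 → (2.000,0.006)–(2.851,1.000)
cell (2,1): code 0011 → (2.851,1.000)–(2.156,2.000)
cell (2,2): code 0001 → (2.156,2.000)–(2.000,2.115)
total: 8 segments, chained into 1 closed loop(s), length Σ = 6.275369

segments=8 loops=1 length=6.275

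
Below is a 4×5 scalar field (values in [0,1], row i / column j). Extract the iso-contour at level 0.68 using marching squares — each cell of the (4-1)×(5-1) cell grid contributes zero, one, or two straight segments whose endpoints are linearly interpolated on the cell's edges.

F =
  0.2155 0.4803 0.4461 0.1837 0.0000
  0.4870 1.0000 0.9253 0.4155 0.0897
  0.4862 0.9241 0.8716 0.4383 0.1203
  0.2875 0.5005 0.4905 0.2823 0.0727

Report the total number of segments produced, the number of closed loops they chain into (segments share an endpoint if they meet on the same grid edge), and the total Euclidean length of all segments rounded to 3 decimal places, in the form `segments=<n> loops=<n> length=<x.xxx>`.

segments=8 loops=1 length=7.061

cell (0,0): code 0100 → (0.384,1.000)–(1.000,0.376)
cell (0,1): code 1100 → (0.488,2.000)–(0.384,1.000)
cell (0,2): code 1000 → (1.000,2.481)–(0.488,2.000)
cell (1,0): code 0110 → (1.000,0.376)–(2.000,0.443)
cell (1,2): code 1001 → (2.000,2.442)–(1.000,2.481)
cell (2,0): code 0010 → (2.000,0.443)–(2.576,1.000)
cell (2,1): code 0011 → (2.576,1.000)–(2.503,2.000)
cell (2,2): code 0001 → (2.503,2.000)–(2.000,2.442)
total: 8 segments, chained into 1 closed loop(s), length Σ = 7.061357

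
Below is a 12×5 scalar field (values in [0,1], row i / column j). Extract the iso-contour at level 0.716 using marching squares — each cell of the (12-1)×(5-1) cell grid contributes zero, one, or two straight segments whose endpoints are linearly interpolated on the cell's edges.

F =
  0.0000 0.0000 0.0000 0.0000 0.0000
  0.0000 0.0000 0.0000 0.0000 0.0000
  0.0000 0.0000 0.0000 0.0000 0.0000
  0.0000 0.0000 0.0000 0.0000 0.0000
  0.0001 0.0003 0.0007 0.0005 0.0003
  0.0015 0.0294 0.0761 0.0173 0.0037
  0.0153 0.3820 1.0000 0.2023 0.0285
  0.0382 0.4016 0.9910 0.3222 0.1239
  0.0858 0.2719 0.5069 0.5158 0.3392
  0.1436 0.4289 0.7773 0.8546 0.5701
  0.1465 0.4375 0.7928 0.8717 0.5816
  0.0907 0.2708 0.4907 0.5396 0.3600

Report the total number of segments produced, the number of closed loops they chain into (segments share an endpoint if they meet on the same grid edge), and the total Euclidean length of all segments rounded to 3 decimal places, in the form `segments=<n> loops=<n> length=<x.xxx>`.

segments=14 loops=2 length=10.472

cell (5,1): code 0100 → (5.693,2.000)–(6.000,1.540)
cell (5,2): code 1000 → (6.000,2.356)–(5.693,2.000)
cell (6,1): code 0110 → (6.000,1.540)–(7.000,1.533)
cell (6,2): code 1001 → (7.000,2.411)–(6.000,2.356)
cell (7,1): code 0010 → (7.000,1.533)–(7.568,2.000)
cell (7,2): code 0001 → (7.568,2.000)–(7.000,2.411)
cell (8,1): code 0100 → (8.773,2.000)–(9.000,1.824)
cell (8,2): code 1100 → (8.591,3.000)–(8.773,2.000)
cell (8,3): code 1000 → (9.000,3.487)–(8.591,3.000)
cell (9,1): code 0110 → (9.000,1.824)–(10.000,1.784)
cell (9,3): code 1001 → (10.000,3.537)–(9.000,3.487)
cell (10,1): code 0010 → (10.000,1.784)–(10.254,2.000)
cell (10,2): code 0011 → (10.254,2.000)–(10.469,3.000)
cell (10,3): code 0001 → (10.469,3.000)–(10.000,3.537)
total: 14 segments, chained into 2 closed loop(s), length Σ = 10.471925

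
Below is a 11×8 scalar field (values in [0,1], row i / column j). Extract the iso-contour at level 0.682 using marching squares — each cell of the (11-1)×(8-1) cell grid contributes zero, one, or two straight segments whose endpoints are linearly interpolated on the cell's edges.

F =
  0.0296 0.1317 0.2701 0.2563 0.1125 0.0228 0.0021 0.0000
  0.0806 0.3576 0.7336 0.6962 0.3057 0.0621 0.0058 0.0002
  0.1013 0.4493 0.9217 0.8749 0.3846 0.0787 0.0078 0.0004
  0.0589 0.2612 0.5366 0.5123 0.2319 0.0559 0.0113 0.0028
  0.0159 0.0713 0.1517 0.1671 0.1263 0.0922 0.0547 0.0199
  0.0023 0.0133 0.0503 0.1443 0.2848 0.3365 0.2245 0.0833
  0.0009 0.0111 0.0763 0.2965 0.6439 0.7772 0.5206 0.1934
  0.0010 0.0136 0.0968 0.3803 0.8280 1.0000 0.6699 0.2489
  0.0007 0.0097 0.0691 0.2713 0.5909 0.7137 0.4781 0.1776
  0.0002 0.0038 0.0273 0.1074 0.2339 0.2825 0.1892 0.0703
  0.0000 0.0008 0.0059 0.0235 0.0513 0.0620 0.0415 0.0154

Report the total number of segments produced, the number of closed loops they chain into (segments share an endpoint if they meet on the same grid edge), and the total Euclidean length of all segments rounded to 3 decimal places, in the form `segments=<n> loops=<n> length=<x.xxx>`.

segments=18 loops=2 length=12.626

cell (0,1): code 0100 → (0.889,2.000)–(1.000,1.863)
cell (0,2): code 1100 → (0.968,3.000)–(0.889,2.000)
cell (0,3): code 1000 → (1.000,3.036)–(0.968,3.000)
cell (1,1): code 0110 → (1.000,1.863)–(2.000,1.493)
cell (1,3): code 1001 → (2.000,3.393)–(1.000,3.036)
cell (2,1): code 0010 → (2.000,1.493)–(2.622,2.000)
cell (2,2): code 0011 → (2.622,2.000)–(2.532,3.000)
cell (2,3): code 0001 → (2.532,3.000)–(2.000,3.393)
cell (5,4): code 0100 → (5.784,5.000)–(6.000,4.286)
cell (5,5): code 1000 → (6.000,5.371)–(5.784,5.000)
cell (6,3): code 0100 → (6.207,4.000)–(7.000,3.674)
cell (6,4): code 1110 → (6.000,4.286)–(6.207,4.000)
cell (6,5): code 1001 → (7.000,5.963)–(6.000,5.371)
cell (7,3): code 0010 → (7.000,3.674)–(7.616,4.000)
cell (7,4): code 0111 → (7.616,4.000)–(8.000,4.742)
cell (7,5): code 1001 → (8.000,5.135)–(7.000,5.963)
cell (8,4): code 0010 → (8.000,4.742)–(8.074,5.000)
cell (8,5): code 0001 → (8.074,5.000)–(8.000,5.135)
total: 18 segments, chained into 2 closed loop(s), length Σ = 12.626269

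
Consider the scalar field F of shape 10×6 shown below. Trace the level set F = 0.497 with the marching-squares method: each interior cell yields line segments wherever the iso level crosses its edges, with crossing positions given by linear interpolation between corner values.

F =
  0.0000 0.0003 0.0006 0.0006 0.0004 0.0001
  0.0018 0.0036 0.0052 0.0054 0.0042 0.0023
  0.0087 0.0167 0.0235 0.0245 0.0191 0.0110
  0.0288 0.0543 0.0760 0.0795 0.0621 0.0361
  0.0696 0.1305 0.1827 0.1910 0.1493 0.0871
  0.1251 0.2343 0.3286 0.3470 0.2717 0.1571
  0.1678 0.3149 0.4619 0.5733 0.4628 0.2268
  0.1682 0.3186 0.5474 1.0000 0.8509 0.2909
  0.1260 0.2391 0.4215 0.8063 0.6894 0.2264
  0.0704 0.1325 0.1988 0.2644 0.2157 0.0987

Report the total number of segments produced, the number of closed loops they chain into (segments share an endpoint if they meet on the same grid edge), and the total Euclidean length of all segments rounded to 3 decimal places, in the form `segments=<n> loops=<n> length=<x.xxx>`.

segments=12 loops=1 length=8.801

cell (5,2): code 0100 → (5.663,3.000)–(6.000,2.315)
cell (5,3): code 1000 → (6.000,3.690)–(5.663,3.000)
cell (6,1): code 0100 → (6.411,2.000)–(7.000,1.780)
cell (6,2): code 1110 → (6.000,2.315)–(6.411,2.000)
cell (6,3): code 1101 → (6.088,4.000)–(6.000,3.690)
cell (6,4): code 1000 → (7.000,4.632)–(6.088,4.000)
cell (7,1): code 0010 → (7.000,1.780)–(7.400,2.000)
cell (7,2): code 0111 → (7.400,2.000)–(8.000,2.196)
cell (7,4): code 1001 → (8.000,4.416)–(7.000,4.632)
cell (8,2): code 0010 → (8.000,2.196)–(8.571,3.000)
cell (8,3): code 0011 → (8.571,3.000)–(8.406,4.000)
cell (8,4): code 0001 → (8.406,4.000)–(8.000,4.416)
total: 12 segments, chained into 1 closed loop(s), length Σ = 8.801279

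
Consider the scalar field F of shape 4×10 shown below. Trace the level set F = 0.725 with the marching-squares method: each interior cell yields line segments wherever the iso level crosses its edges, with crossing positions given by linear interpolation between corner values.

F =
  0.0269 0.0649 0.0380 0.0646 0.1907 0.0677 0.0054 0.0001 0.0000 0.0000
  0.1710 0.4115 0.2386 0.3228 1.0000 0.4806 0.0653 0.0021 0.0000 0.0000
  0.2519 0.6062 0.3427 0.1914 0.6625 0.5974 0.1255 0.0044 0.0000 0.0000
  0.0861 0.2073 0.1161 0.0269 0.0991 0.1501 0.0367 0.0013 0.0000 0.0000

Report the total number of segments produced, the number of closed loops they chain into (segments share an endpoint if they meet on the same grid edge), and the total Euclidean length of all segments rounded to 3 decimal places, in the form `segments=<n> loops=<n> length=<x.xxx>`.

segments=4 loops=1 length=3.041

cell (0,3): code 0100 → (0.660,4.000)–(1.000,3.594)
cell (0,4): code 1000 → (1.000,4.529)–(0.660,4.000)
cell (1,3): code 0010 → (1.000,3.594)–(1.815,4.000)
cell (1,4): code 0001 → (1.815,4.000)–(1.000,4.529)
total: 4 segments, chained into 1 closed loop(s), length Σ = 3.040739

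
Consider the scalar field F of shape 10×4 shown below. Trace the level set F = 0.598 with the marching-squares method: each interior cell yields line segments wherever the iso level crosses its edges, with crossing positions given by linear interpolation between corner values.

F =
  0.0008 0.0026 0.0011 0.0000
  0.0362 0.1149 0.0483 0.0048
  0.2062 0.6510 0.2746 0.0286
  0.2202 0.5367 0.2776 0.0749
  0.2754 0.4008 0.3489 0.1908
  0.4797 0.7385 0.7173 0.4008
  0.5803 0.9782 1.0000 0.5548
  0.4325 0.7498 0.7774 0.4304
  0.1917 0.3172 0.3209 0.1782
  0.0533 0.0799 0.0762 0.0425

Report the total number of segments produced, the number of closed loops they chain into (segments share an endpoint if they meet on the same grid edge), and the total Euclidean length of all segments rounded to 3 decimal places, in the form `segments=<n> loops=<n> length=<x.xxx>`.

cell (1,0): code 0100 → (1.901,1.000)–(2.000,0.881)
cell (1,1): code 1000 → (2.000,1.141)–(1.901,1.000)
cell (2,0): code 0010 → (2.000,0.881)–(2.464,1.000)
cell (2,1): code 0001 → (2.464,1.000)–(2.000,1.141)
cell (4,0): code 0100 → (4.584,1.000)–(5.000,0.457)
cell (4,1): code 1100 → (4.676,2.000)–(4.584,1.000)
cell (4,2): code 1000 → (5.000,2.377)–(4.676,2.000)
cell (5,0): code 0110 → (5.000,0.457)–(6.000,0.044)
cell (5,2): code 1001 → (6.000,2.903)–(5.000,2.377)
cell (6,0): code 0110 → (6.000,0.044)–(7.000,0.522)
cell (6,2): code 1001 → (7.000,2.517)–(6.000,2.903)
cell (7,0): code 0010 → (7.000,0.522)–(7.351,1.000)
cell (7,1): code 0011 → (7.351,1.000)–(7.393,2.000)
cell (7,2): code 0001 → (7.393,2.000)–(7.000,2.517)
total: 14 segments, chained into 2 closed loop(s), length Σ = 10.110575

segments=14 loops=2 length=10.111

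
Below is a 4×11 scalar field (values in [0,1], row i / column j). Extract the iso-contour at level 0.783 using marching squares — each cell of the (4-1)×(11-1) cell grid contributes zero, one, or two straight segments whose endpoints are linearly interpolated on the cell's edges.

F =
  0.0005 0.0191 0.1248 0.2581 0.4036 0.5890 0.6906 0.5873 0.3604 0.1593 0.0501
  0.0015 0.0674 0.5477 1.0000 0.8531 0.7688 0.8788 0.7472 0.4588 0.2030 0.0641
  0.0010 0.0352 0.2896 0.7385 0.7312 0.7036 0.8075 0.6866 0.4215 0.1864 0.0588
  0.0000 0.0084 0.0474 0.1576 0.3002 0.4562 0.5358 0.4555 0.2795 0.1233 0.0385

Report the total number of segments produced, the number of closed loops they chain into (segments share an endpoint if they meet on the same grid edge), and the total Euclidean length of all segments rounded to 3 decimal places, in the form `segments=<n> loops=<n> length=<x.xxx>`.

segments=12 loops=2 length=10.104

cell (0,2): code 0100 → (0.708,3.000)–(1.000,2.520)
cell (0,3): code 1100 → (0.844,4.000)–(0.708,3.000)
cell (0,4): code 1000 → (1.000,4.832)–(0.844,4.000)
cell (0,5): code 0100 → (0.491,6.000)–(1.000,5.129)
cell (0,6): code 1000 → (1.000,6.728)–(0.491,6.000)
cell (1,2): code 0010 → (1.000,2.520)–(1.830,3.000)
cell (1,3): code 0011 → (1.830,3.000)–(1.575,4.000)
cell (1,4): code 0001 → (1.575,4.000)–(1.000,4.832)
cell (1,5): code 0110 → (1.000,5.129)–(2.000,5.764)
cell (1,6): code 1001 → (2.000,6.203)–(1.000,6.728)
cell (2,5): code 0010 → (2.000,5.764)–(2.090,6.000)
cell (2,6): code 0001 → (2.090,6.000)–(2.000,6.203)
total: 12 segments, chained into 2 closed loop(s), length Σ = 10.104258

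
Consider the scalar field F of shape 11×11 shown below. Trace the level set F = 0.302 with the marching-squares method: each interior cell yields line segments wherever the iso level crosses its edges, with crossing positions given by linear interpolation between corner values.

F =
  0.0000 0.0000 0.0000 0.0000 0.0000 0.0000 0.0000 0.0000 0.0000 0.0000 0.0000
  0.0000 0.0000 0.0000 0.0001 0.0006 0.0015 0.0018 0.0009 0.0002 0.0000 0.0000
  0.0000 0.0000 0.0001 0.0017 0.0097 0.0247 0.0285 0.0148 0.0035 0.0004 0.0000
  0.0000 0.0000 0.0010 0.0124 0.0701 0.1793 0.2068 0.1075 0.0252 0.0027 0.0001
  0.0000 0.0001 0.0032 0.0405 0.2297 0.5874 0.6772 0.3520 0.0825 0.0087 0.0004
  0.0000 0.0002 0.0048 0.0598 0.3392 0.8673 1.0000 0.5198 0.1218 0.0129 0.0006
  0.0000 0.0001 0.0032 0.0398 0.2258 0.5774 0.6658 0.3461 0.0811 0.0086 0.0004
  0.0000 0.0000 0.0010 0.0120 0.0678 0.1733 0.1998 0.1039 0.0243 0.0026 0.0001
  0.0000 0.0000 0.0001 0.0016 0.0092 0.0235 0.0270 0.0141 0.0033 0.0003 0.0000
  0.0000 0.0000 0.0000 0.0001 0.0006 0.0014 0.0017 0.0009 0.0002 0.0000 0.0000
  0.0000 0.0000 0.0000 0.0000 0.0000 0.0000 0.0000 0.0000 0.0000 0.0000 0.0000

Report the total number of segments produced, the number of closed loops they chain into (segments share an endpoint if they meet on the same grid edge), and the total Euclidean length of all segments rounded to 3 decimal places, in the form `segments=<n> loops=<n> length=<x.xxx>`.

segments=14 loops=1 length=11.209

cell (3,4): code 0100 → (3.301,5.000)–(4.000,4.202)
cell (3,5): code 1100 → (3.202,6.000)–(3.301,5.000)
cell (3,6): code 1100 → (3.796,7.000)–(3.202,6.000)
cell (3,7): code 1000 → (4.000,7.186)–(3.796,7.000)
cell (4,3): code 0100 → (4.660,4.000)–(5.000,3.867)
cell (4,4): code 1110 → (4.000,4.202)–(4.660,4.000)
cell (4,7): code 1001 → (5.000,7.547)–(4.000,7.186)
cell (5,3): code 0010 → (5.000,3.867)–(5.328,4.000)
cell (5,4): code 0111 → (5.328,4.000)–(6.000,4.217)
cell (5,7): code 1001 → (6.000,7.166)–(5.000,7.547)
cell (6,4): code 0010 → (6.000,4.217)–(6.682,5.000)
cell (6,5): code 0011 → (6.682,5.000)–(6.781,6.000)
cell (6,6): code 0011 → (6.781,6.000)–(6.182,7.000)
cell (6,7): code 0001 → (6.182,7.000)–(6.000,7.166)
total: 14 segments, chained into 1 closed loop(s), length Σ = 11.208835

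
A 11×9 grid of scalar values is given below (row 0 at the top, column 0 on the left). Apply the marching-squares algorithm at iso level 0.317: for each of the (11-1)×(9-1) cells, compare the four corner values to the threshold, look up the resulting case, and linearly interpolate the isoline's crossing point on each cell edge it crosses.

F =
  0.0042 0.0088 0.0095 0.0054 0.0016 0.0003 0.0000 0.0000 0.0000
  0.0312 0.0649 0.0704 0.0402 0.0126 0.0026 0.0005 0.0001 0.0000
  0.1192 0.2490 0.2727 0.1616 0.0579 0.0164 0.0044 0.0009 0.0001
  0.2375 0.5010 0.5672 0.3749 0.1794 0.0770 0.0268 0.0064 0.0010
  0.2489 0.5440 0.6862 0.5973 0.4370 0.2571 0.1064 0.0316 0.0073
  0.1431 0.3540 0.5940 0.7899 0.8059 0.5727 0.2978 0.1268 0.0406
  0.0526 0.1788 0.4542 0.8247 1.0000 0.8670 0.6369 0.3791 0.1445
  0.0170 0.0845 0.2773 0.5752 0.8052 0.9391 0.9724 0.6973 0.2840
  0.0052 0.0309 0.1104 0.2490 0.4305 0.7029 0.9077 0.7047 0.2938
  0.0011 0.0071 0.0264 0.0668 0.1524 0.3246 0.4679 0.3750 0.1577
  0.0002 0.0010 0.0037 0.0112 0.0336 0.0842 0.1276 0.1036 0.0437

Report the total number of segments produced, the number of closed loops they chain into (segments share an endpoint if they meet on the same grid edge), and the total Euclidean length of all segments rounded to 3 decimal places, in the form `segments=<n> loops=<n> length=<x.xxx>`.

cell (2,0): code 0100 → (2.270,1.000)–(3.000,0.302)
cell (2,1): code 1100 → (2.150,2.000)–(2.270,1.000)
cell (2,2): code 1100 → (2.729,3.000)–(2.150,2.000)
cell (2,3): code 1000 → (3.000,3.296)–(2.729,3.000)
cell (3,0): code 0110 → (3.000,0.302)–(4.000,0.231)
cell (3,3): code 1101 → (3.534,4.000)–(3.000,3.296)
cell (3,4): code 1000 → (4.000,4.667)–(3.534,4.000)
cell (4,0): code 0110 → (4.000,0.231)–(5.000,0.825)
cell (4,4): code 1101 → (4.190,5.000)–(4.000,4.667)
cell (4,5): code 1000 → (5.000,5.930)–(4.190,5.000)
cell (5,0): code 0010 → (5.000,0.825)–(5.211,1.000)
cell (5,1): code 0111 → (5.211,1.000)–(6.000,1.502)
cell (5,5): code 1101 → (5.057,6.000)–(5.000,5.930)
cell (5,6): code 1100 → (5.754,7.000)–(5.057,6.000)
cell (5,7): code 1000 → (6.000,7.265)–(5.754,7.000)
cell (6,1): code 0010 → (6.000,1.502)–(6.776,2.000)
cell (6,2): code 0111 → (6.776,2.000)–(7.000,2.133)
cell (6,7): code 1001 → (7.000,7.920)–(6.000,7.265)
cell (7,2): code 0010 → (7.000,2.133)–(7.792,3.000)
cell (7,3): code 0111 → (7.792,3.000)–(8.000,3.375)
cell (7,7): code 1001 → (8.000,7.944)–(7.000,7.920)
cell (8,3): code 0010 → (8.000,3.375)–(8.408,4.000)
cell (8,4): code 0111 → (8.408,4.000)–(9.000,4.956)
cell (8,7): code 1001 → (9.000,7.267)–(8.000,7.944)
cell (9,4): code 0010 → (9.000,4.956)–(9.032,5.000)
cell (9,5): code 0011 → (9.032,5.000)–(9.443,6.000)
cell (9,6): code 0011 → (9.443,6.000)–(9.214,7.000)
cell (9,7): code 0001 → (9.214,7.000)–(9.000,7.267)
total: 28 segments, chained into 1 closed loop(s), length Σ = 22.497084

segments=28 loops=1 length=22.497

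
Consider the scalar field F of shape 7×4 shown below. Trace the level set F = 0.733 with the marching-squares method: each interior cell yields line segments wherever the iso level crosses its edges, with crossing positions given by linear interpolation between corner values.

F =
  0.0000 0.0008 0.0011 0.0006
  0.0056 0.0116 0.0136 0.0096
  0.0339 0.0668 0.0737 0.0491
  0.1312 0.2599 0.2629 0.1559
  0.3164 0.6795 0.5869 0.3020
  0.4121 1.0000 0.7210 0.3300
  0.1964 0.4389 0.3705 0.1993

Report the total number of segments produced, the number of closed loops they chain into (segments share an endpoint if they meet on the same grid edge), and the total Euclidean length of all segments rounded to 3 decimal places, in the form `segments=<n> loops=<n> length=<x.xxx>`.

segments=4 loops=1 length=3.944

cell (4,0): code 0100 → (4.167,1.000)–(5.000,0.546)
cell (4,1): code 1000 → (5.000,1.957)–(4.167,1.000)
cell (5,0): code 0010 → (5.000,0.546)–(5.476,1.000)
cell (5,1): code 0001 → (5.476,1.000)–(5.000,1.957)
total: 4 segments, chained into 1 closed loop(s), length Σ = 3.944183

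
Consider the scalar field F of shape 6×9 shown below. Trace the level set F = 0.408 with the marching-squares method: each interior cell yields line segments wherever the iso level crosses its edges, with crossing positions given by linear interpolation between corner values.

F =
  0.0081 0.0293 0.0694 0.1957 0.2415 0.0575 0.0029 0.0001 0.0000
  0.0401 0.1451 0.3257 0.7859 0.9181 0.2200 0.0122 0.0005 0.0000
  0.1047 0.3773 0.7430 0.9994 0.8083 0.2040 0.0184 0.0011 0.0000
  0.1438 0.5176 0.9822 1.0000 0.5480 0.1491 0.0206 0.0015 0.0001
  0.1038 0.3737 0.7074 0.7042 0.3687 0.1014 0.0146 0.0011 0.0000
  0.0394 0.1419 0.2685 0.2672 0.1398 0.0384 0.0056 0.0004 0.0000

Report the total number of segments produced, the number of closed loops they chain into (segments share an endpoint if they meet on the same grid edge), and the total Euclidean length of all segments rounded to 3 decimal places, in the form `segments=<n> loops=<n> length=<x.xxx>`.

segments=16 loops=1 length=13.121

cell (0,2): code 0100 → (0.360,3.000)–(1.000,2.179)
cell (0,3): code 1100 → (0.246,4.000)–(0.360,3.000)
cell (0,4): code 1000 → (1.000,4.731)–(0.246,4.000)
cell (1,1): code 0100 → (1.197,2.000)–(2.000,1.084)
cell (1,2): code 1110 → (1.000,2.179)–(1.197,2.000)
cell (1,4): code 1001 → (2.000,4.662)–(1.000,4.731)
cell (2,0): code 0100 → (2.219,1.000)–(3.000,0.707)
cell (2,1): code 1110 → (2.000,1.084)–(2.219,1.000)
cell (2,4): code 1001 → (3.000,4.351)–(2.000,4.662)
cell (3,0): code 0010 → (3.000,0.707)–(3.762,1.000)
cell (3,1): code 0111 → (3.762,1.000)–(4.000,1.103)
cell (3,3): code 1011 → (4.000,3.883)–(3.781,4.000)
cell (3,4): code 0001 → (3.781,4.000)–(3.000,4.351)
cell (4,1): code 0010 → (4.000,1.103)–(4.682,2.000)
cell (4,2): code 0011 → (4.682,2.000)–(4.678,3.000)
cell (4,3): code 0001 → (4.678,3.000)–(4.000,3.883)
total: 16 segments, chained into 1 closed loop(s), length Σ = 13.120803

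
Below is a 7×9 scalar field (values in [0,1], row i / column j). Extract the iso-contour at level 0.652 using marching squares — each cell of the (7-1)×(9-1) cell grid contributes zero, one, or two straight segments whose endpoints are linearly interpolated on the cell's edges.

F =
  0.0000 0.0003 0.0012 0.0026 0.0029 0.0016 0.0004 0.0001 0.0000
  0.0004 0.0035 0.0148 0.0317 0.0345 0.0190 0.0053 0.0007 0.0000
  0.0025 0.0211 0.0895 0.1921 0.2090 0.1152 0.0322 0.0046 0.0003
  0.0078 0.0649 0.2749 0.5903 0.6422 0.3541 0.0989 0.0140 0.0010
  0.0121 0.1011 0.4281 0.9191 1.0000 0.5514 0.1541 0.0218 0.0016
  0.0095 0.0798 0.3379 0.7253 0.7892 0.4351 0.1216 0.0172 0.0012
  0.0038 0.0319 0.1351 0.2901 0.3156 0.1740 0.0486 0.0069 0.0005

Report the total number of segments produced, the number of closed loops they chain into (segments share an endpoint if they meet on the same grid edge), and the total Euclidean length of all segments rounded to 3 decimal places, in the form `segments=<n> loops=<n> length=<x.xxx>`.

cell (3,2): code 0100 → (3.188,3.000)–(4.000,2.456)
cell (3,3): code 1100 → (3.027,4.000)–(3.188,3.000)
cell (3,4): code 1000 → (4.000,4.776)–(3.027,4.000)
cell (4,2): code 0110 → (4.000,2.456)–(5.000,2.811)
cell (4,4): code 1001 → (5.000,4.387)–(4.000,4.776)
cell (5,2): code 0010 → (5.000,2.811)–(5.168,3.000)
cell (5,3): code 0011 → (5.168,3.000)–(5.290,4.000)
cell (5,4): code 0001 → (5.290,4.000)–(5.000,4.387)
total: 8 segments, chained into 1 closed loop(s), length Σ = 7.112753

segments=8 loops=1 length=7.113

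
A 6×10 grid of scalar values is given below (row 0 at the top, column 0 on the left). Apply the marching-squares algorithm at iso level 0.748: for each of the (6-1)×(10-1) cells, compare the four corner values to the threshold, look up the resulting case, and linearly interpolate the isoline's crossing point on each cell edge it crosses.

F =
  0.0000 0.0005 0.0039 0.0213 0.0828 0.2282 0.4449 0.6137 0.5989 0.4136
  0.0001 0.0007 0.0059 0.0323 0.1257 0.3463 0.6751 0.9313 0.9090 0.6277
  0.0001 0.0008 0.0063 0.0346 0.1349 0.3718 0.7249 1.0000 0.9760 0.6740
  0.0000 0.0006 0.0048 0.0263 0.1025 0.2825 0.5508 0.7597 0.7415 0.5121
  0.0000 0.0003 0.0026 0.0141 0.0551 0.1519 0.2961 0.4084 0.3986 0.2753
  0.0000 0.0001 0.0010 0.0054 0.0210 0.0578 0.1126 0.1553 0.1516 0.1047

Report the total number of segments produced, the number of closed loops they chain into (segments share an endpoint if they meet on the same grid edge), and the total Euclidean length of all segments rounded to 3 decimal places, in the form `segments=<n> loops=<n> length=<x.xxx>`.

segments=10 loops=1 length=8.347

cell (0,6): code 0100 → (0.423,7.000)–(1.000,6.285)
cell (0,7): code 1100 → (0.481,8.000)–(0.423,7.000)
cell (0,8): code 1000 → (1.000,8.572)–(0.481,8.000)
cell (1,6): code 0110 → (1.000,6.285)–(2.000,6.084)
cell (1,8): code 1001 → (2.000,8.755)–(1.000,8.572)
cell (2,6): code 0110 → (2.000,6.084)–(3.000,6.944)
cell (2,7): code 1011 → (3.000,7.643)–(2.972,8.000)
cell (2,8): code 0001 → (2.972,8.000)–(2.000,8.755)
cell (3,6): code 0010 → (3.000,6.944)–(3.033,7.000)
cell (3,7): code 0001 → (3.033,7.000)–(3.000,7.643)
total: 10 segments, chained into 1 closed loop(s), length Σ = 8.347129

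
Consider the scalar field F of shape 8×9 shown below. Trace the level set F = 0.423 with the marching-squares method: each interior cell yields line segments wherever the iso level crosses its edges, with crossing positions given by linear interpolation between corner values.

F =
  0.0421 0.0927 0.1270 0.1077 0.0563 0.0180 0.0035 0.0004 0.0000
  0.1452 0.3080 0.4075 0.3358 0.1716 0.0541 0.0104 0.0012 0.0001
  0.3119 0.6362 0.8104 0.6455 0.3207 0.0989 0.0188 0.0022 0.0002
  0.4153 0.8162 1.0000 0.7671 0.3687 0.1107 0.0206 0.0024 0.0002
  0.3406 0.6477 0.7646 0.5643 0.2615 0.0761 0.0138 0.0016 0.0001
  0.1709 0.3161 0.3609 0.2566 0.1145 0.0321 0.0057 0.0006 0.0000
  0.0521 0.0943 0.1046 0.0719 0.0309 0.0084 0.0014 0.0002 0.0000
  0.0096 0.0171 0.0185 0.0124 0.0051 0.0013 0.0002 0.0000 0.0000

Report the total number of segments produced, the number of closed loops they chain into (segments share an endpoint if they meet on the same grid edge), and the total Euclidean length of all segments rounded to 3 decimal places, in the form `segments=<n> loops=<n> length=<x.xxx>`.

segments=12 loops=1 length=11.905

cell (1,0): code 0100 → (1.350,1.000)–(2.000,0.343)
cell (1,1): code 1100 → (1.038,2.000)–(1.350,1.000)
cell (1,2): code 1100 → (1.282,3.000)–(1.038,2.000)
cell (1,3): code 1000 → (2.000,3.685)–(1.282,3.000)
cell (2,0): code 0110 → (2.000,0.343)–(3.000,0.019)
cell (2,3): code 1001 → (3.000,3.864)–(2.000,3.685)
cell (3,0): code 0110 → (3.000,0.019)–(4.000,0.268)
cell (3,3): code 1001 → (4.000,3.467)–(3.000,3.864)
cell (4,0): code 0010 → (4.000,0.268)–(4.678,1.000)
cell (4,1): code 0011 → (4.678,1.000)–(4.846,2.000)
cell (4,2): code 0011 → (4.846,2.000)–(4.459,3.000)
cell (4,3): code 0001 → (4.459,3.000)–(4.000,3.467)
total: 12 segments, chained into 1 closed loop(s), length Σ = 11.905205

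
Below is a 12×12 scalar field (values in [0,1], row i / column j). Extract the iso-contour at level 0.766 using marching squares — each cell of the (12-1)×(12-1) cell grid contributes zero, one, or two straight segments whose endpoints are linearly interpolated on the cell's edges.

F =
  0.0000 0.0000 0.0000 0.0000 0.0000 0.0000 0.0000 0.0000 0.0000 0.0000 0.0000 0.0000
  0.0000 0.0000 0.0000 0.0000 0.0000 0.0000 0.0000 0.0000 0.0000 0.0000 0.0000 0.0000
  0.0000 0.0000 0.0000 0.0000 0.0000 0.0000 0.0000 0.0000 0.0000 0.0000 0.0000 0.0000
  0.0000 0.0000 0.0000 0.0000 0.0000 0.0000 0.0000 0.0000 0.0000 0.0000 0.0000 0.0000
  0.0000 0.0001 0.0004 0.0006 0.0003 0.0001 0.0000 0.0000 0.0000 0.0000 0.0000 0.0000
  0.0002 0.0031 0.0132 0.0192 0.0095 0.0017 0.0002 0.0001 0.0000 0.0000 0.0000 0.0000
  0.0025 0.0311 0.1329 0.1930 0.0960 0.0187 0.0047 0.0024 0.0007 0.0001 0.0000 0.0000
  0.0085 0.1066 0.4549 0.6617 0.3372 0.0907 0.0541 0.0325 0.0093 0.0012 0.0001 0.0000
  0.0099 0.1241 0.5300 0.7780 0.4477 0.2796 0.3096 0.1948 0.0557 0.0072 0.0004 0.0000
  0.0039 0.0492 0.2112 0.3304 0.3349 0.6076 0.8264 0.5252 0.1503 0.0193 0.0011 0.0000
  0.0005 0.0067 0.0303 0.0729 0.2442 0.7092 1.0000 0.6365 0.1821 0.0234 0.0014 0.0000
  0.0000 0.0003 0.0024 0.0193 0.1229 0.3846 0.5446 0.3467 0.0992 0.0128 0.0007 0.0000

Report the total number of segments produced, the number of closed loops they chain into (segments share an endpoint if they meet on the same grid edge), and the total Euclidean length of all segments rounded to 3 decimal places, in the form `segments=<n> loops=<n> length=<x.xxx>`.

cell (7,2): code 0100 → (7.897,3.000)–(8.000,2.952)
cell (7,3): code 1000 → (8.000,3.036)–(7.897,3.000)
cell (8,2): code 0010 → (8.000,2.952)–(8.027,3.000)
cell (8,3): code 0001 → (8.027,3.000)–(8.000,3.036)
cell (8,5): code 0100 → (8.883,6.000)–(9.000,5.724)
cell (8,6): code 1000 → (9.000,6.201)–(8.883,6.000)
cell (9,5): code 0110 → (9.000,5.724)–(10.000,5.195)
cell (9,6): code 1001 → (10.000,6.644)–(9.000,6.201)
cell (10,5): code 0010 → (10.000,5.195)–(10.514,6.000)
cell (10,6): code 0001 → (10.514,6.000)–(10.000,6.644)
total: 10 segments, chained into 2 closed loop(s), length Σ = 4.859051

segments=10 loops=2 length=4.859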